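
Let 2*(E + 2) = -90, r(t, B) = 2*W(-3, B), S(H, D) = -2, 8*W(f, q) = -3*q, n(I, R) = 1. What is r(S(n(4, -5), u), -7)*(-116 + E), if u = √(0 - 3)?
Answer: -3423/4 ≈ -855.75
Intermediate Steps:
u = I*√3 (u = √(-3) = I*√3 ≈ 1.732*I)
W(f, q) = -3*q/8 (W(f, q) = (-3*q)/8 = -3*q/8)
r(t, B) = -3*B/4 (r(t, B) = 2*(-3*B/8) = -3*B/4)
E = -47 (E = -2 + (½)*(-90) = -2 - 45 = -47)
r(S(n(4, -5), u), -7)*(-116 + E) = (-¾*(-7))*(-116 - 47) = (21/4)*(-163) = -3423/4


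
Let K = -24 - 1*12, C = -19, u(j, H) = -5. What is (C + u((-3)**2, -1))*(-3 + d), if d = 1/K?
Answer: 218/3 ≈ 72.667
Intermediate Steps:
K = -36 (K = -24 - 12 = -36)
d = -1/36 (d = 1/(-36) = -1/36 ≈ -0.027778)
(C + u((-3)**2, -1))*(-3 + d) = (-19 - 5)*(-3 - 1/36) = -24*(-109/36) = 218/3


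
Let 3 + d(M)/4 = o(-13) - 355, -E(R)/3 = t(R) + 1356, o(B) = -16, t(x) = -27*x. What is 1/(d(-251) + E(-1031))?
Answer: -1/89075 ≈ -1.1226e-5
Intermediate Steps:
E(R) = -4068 + 81*R (E(R) = -3*(-27*R + 1356) = -3*(1356 - 27*R) = -4068 + 81*R)
d(M) = -1496 (d(M) = -12 + 4*(-16 - 355) = -12 + 4*(-371) = -12 - 1484 = -1496)
1/(d(-251) + E(-1031)) = 1/(-1496 + (-4068 + 81*(-1031))) = 1/(-1496 + (-4068 - 83511)) = 1/(-1496 - 87579) = 1/(-89075) = -1/89075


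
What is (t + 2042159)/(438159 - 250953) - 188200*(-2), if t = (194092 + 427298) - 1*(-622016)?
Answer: 70467623965/187206 ≈ 3.7642e+5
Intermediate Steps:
t = 1243406 (t = 621390 + 622016 = 1243406)
(t + 2042159)/(438159 - 250953) - 188200*(-2) = (1243406 + 2042159)/(438159 - 250953) - 188200*(-2) = 3285565/187206 - 1*(-376400) = 3285565*(1/187206) + 376400 = 3285565/187206 + 376400 = 70467623965/187206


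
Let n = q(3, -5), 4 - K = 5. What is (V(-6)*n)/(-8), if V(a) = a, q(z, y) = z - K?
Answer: 3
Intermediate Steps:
K = -1 (K = 4 - 1*5 = 4 - 5 = -1)
q(z, y) = 1 + z (q(z, y) = z - 1*(-1) = z + 1 = 1 + z)
n = 4 (n = 1 + 3 = 4)
(V(-6)*n)/(-8) = -6*4/(-8) = -24*(-1/8) = 3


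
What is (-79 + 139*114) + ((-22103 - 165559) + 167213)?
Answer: -4682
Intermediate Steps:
(-79 + 139*114) + ((-22103 - 165559) + 167213) = (-79 + 15846) + (-187662 + 167213) = 15767 - 20449 = -4682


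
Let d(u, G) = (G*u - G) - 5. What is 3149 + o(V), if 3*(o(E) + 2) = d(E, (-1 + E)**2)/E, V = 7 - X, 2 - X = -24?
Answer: 187384/57 ≈ 3287.4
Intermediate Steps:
X = 26 (X = 2 - 1*(-24) = 2 + 24 = 26)
d(u, G) = -5 - G + G*u (d(u, G) = (-G + G*u) - 5 = -5 - G + G*u)
V = -19 (V = 7 - 1*26 = 7 - 26 = -19)
o(E) = -2 + (-5 - (-1 + E)**2 + E*(-1 + E)**2)/(3*E) (o(E) = -2 + ((-5 - (-1 + E)**2 + (-1 + E)**2*E)/E)/3 = -2 + ((-5 - (-1 + E)**2 + E*(-1 + E)**2)/E)/3 = -2 + (-5 - (-1 + E)**2 + E*(-1 + E)**2)/(3*E))
3149 + o(V) = 3149 + (-1 - 1*(-19) - 2/(-19) + (1/3)*(-19)**2) = 3149 + (-1 + 19 - 2*(-1/19) + (1/3)*361) = 3149 + (-1 + 19 + 2/19 + 361/3) = 3149 + 7891/57 = 187384/57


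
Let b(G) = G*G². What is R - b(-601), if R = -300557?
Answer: 216781244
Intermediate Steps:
b(G) = G³
R - b(-601) = -300557 - 1*(-601)³ = -300557 - 1*(-217081801) = -300557 + 217081801 = 216781244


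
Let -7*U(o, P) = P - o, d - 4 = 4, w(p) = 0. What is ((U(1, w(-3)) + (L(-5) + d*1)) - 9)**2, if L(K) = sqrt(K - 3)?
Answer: -356/49 - 24*I*sqrt(2)/7 ≈ -7.2653 - 4.8487*I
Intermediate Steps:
d = 8 (d = 4 + 4 = 8)
U(o, P) = -P/7 + o/7 (U(o, P) = -(P - o)/7 = -P/7 + o/7)
L(K) = sqrt(-3 + K)
((U(1, w(-3)) + (L(-5) + d*1)) - 9)**2 = (((-1/7*0 + (1/7)*1) + (sqrt(-3 - 5) + 8*1)) - 9)**2 = (((0 + 1/7) + (sqrt(-8) + 8)) - 9)**2 = ((1/7 + (2*I*sqrt(2) + 8)) - 9)**2 = ((1/7 + (8 + 2*I*sqrt(2))) - 9)**2 = ((57/7 + 2*I*sqrt(2)) - 9)**2 = (-6/7 + 2*I*sqrt(2))**2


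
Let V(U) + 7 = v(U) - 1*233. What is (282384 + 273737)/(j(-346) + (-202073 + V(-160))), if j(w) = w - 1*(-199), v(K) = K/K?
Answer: -556121/202459 ≈ -2.7468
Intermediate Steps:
v(K) = 1
j(w) = 199 + w (j(w) = w + 199 = 199 + w)
V(U) = -239 (V(U) = -7 + (1 - 1*233) = -7 + (1 - 233) = -7 - 232 = -239)
(282384 + 273737)/(j(-346) + (-202073 + V(-160))) = (282384 + 273737)/((199 - 346) + (-202073 - 239)) = 556121/(-147 - 202312) = 556121/(-202459) = 556121*(-1/202459) = -556121/202459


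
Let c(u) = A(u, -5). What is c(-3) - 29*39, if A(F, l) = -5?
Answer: -1136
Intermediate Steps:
c(u) = -5
c(-3) - 29*39 = -5 - 29*39 = -5 - 1131 = -1136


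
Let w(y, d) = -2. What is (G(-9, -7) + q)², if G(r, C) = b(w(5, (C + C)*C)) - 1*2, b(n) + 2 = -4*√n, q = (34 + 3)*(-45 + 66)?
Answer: 597497 - 6184*I*√2 ≈ 5.975e+5 - 8745.5*I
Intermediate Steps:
q = 777 (q = 37*21 = 777)
b(n) = -2 - 4*√n
G(r, C) = -4 - 4*I*√2 (G(r, C) = (-2 - 4*I*√2) - 1*2 = (-2 - 4*I*√2) - 2 = -4 - 4*I*√2)
(G(-9, -7) + q)² = ((-4 - 4*I*√2) + 777)² = (773 - 4*I*√2)²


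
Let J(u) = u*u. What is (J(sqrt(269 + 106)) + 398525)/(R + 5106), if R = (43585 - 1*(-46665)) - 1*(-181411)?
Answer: 398900/276767 ≈ 1.4413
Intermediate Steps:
J(u) = u**2
R = 271661 (R = (43585 + 46665) + 181411 = 90250 + 181411 = 271661)
(J(sqrt(269 + 106)) + 398525)/(R + 5106) = ((sqrt(269 + 106))**2 + 398525)/(271661 + 5106) = ((sqrt(375))**2 + 398525)/276767 = ((5*sqrt(15))**2 + 398525)*(1/276767) = (375 + 398525)*(1/276767) = 398900*(1/276767) = 398900/276767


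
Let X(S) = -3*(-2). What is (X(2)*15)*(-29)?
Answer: -2610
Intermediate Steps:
X(S) = 6
(X(2)*15)*(-29) = (6*15)*(-29) = 90*(-29) = -2610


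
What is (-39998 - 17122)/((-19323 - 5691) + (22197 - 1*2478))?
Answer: 3808/353 ≈ 10.788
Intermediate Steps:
(-39998 - 17122)/((-19323 - 5691) + (22197 - 1*2478)) = -57120/(-25014 + (22197 - 2478)) = -57120/(-25014 + 19719) = -57120/(-5295) = -57120*(-1/5295) = 3808/353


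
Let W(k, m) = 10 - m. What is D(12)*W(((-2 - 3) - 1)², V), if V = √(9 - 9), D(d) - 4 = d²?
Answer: 1480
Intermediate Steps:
D(d) = 4 + d²
V = 0 (V = √0 = 0)
D(12)*W(((-2 - 3) - 1)², V) = (4 + 12²)*(10 - 1*0) = (4 + 144)*(10 + 0) = 148*10 = 1480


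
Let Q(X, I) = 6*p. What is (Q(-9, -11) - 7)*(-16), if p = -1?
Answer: 208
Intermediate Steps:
Q(X, I) = -6 (Q(X, I) = 6*(-1) = -6)
(Q(-9, -11) - 7)*(-16) = (-6 - 7)*(-16) = -13*(-16) = 208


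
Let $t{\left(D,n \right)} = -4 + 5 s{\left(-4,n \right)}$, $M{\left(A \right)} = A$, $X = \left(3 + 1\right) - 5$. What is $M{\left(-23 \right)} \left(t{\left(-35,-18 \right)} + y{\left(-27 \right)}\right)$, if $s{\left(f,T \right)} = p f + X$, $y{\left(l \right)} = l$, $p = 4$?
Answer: $2668$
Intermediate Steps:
$X = -1$ ($X = 4 - 5 = -1$)
$s{\left(f,T \right)} = -1 + 4 f$ ($s{\left(f,T \right)} = 4 f - 1 = -1 + 4 f$)
$t{\left(D,n \right)} = -89$ ($t{\left(D,n \right)} = -4 + 5 \left(-1 + 4 \left(-4\right)\right) = -4 + 5 \left(-1 - 16\right) = -4 + 5 \left(-17\right) = -4 - 85 = -89$)
$M{\left(-23 \right)} \left(t{\left(-35,-18 \right)} + y{\left(-27 \right)}\right) = - 23 \left(-89 - 27\right) = \left(-23\right) \left(-116\right) = 2668$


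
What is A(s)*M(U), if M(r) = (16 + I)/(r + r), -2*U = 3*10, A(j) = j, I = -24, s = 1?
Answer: 4/15 ≈ 0.26667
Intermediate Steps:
U = -15 (U = -3*10/2 = -½*30 = -15)
M(r) = -4/r (M(r) = (16 - 24)/(r + r) = -8*1/(2*r) = -4/r)
A(s)*M(U) = 1*(-4/(-15)) = 1*(-4*(-1/15)) = 1*(4/15) = 4/15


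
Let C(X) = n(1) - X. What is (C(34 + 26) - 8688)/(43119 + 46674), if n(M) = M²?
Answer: -8747/89793 ≈ -0.097413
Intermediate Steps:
C(X) = 1 - X (C(X) = 1² - X = 1 - X)
(C(34 + 26) - 8688)/(43119 + 46674) = ((1 - (34 + 26)) - 8688)/(43119 + 46674) = ((1 - 1*60) - 8688)/89793 = ((1 - 60) - 8688)*(1/89793) = (-59 - 8688)*(1/89793) = -8747*1/89793 = -8747/89793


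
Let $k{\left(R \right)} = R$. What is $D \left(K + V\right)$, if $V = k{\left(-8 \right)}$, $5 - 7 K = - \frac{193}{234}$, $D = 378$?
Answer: $- \frac{35223}{13} \approx -2709.5$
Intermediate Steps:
$K = \frac{1363}{1638}$ ($K = \frac{5}{7} - \frac{\left(-193\right) \frac{1}{234}}{7} = \frac{5}{7} - - \frac{193}{1638} = \frac{5}{7} + \frac{193}{1638} = \frac{1363}{1638} \approx 0.83211$)
$V = -8$
$D \left(K + V\right) = 378 \left(\frac{1363}{1638} - 8\right) = 378 \left(- \frac{11741}{1638}\right) = - \frac{35223}{13}$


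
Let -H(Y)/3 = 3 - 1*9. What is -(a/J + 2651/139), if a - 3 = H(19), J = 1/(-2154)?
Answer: 6284875/139 ≈ 45215.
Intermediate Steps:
J = -1/2154 ≈ -0.00046425
H(Y) = 18 (H(Y) = -3*(3 - 1*9) = -3*(3 - 9) = -3*(-6) = 18)
a = 21 (a = 3 + 18 = 21)
-(a/J + 2651/139) = -(21/(-1/2154) + 2651/139) = -(21*(-2154) + 2651*(1/139)) = -(-45234 + 2651/139) = -1*(-6284875/139) = 6284875/139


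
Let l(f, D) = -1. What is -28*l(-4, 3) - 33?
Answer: -5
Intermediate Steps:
-28*l(-4, 3) - 33 = -28*(-1) - 33 = 28 - 33 = -5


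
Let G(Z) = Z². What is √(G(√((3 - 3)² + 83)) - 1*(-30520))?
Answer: 101*√3 ≈ 174.94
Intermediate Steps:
√(G(√((3 - 3)² + 83)) - 1*(-30520)) = √((√((3 - 3)² + 83))² - 1*(-30520)) = √((√(0² + 83))² + 30520) = √((√(0 + 83))² + 30520) = √((√83)² + 30520) = √(83 + 30520) = √30603 = 101*√3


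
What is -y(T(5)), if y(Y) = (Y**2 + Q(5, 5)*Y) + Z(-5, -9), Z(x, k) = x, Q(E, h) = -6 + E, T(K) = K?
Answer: -15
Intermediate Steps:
y(Y) = -5 + Y**2 - Y (y(Y) = (Y**2 + (-6 + 5)*Y) - 5 = (Y**2 - Y) - 5 = -5 + Y**2 - Y)
-y(T(5)) = -(-5 + 5**2 - 1*5) = -(-5 + 25 - 5) = -1*15 = -15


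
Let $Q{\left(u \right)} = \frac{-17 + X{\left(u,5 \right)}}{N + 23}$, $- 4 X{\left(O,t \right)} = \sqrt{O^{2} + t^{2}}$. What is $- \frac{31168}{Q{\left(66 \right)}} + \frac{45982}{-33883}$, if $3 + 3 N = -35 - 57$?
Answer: $- \frac{7468527633646}{24700707} + \frac{3241472 \sqrt{4381}}{729} \approx -8053.4$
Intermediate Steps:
$X{\left(O,t \right)} = - \frac{\sqrt{O^{2} + t^{2}}}{4}$
$N = - \frac{95}{3}$ ($N = -1 + \frac{-35 - 57}{3} = -1 + \frac{1}{3} \left(-92\right) = -1 - \frac{92}{3} = - \frac{95}{3} \approx -31.667$)
$Q{\left(u \right)} = \frac{51}{26} + \frac{3 \sqrt{25 + u^{2}}}{104}$ ($Q{\left(u \right)} = \frac{-17 - \frac{\sqrt{u^{2} + 5^{2}}}{4}}{- \frac{95}{3} + 23} = \frac{-17 - \frac{\sqrt{u^{2} + 25}}{4}}{- \frac{26}{3}} = \left(-17 - \frac{\sqrt{25 + u^{2}}}{4}\right) \left(- \frac{3}{26}\right) = \frac{51}{26} + \frac{3 \sqrt{25 + u^{2}}}{104}$)
$- \frac{31168}{Q{\left(66 \right)}} + \frac{45982}{-33883} = - \frac{31168}{\frac{51}{26} + \frac{3 \sqrt{25 + 66^{2}}}{104}} + \frac{45982}{-33883} = - \frac{31168}{\frac{51}{26} + \frac{3 \sqrt{25 + 4356}}{104}} + 45982 \left(- \frac{1}{33883}\right) = - \frac{31168}{\frac{51}{26} + \frac{3 \sqrt{4381}}{104}} - \frac{45982}{33883} = - \frac{45982}{33883} - \frac{31168}{\frac{51}{26} + \frac{3 \sqrt{4381}}{104}}$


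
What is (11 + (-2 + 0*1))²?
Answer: 81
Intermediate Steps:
(11 + (-2 + 0*1))² = (11 + (-2 + 0))² = (11 - 2)² = 9² = 81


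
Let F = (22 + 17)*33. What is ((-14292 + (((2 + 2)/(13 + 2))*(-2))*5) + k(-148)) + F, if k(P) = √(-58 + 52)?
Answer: -39023/3 + I*√6 ≈ -13008.0 + 2.4495*I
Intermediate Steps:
F = 1287 (F = 39*33 = 1287)
k(P) = I*√6 (k(P) = √(-6) = I*√6)
((-14292 + (((2 + 2)/(13 + 2))*(-2))*5) + k(-148)) + F = ((-14292 + (((2 + 2)/(13 + 2))*(-2))*5) + I*√6) + 1287 = ((-14292 + ((4/15)*(-2))*5) + I*√6) + 1287 = ((-14292 - 8/15*5) + I*√6) + 1287 = ((-14292 - 8/3) + I*√6) + 1287 = (-42884/3 + I*√6) + 1287 = -39023/3 + I*√6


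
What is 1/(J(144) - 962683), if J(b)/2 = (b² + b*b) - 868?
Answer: -1/881475 ≈ -1.1345e-6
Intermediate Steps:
J(b) = -1736 + 4*b² (J(b) = 2*((b² + b*b) - 868) = 2*((b² + b²) - 868) = 2*(2*b² - 868) = 2*(-868 + 2*b²) = -1736 + 4*b²)
1/(J(144) - 962683) = 1/((-1736 + 4*144²) - 962683) = 1/((-1736 + 4*20736) - 962683) = 1/((-1736 + 82944) - 962683) = 1/(81208 - 962683) = 1/(-881475) = -1/881475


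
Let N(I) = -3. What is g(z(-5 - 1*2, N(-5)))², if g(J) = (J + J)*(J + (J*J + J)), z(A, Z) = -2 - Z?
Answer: 36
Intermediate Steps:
g(J) = 2*J*(J² + 2*J) (g(J) = (2*J)*(J + (J² + J)) = (2*J)*(J + (J + J²)) = (2*J)*(J² + 2*J) = 2*J*(J² + 2*J))
g(z(-5 - 1*2, N(-5)))² = (2*(-2 - 1*(-3))²*(2 + (-2 - 1*(-3))))² = (2*(-2 + 3)²*(2 + (-2 + 3)))² = (2*1²*(2 + 1))² = (2*1*3)² = 6² = 36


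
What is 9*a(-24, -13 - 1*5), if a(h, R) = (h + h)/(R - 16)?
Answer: 216/17 ≈ 12.706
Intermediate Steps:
a(h, R) = 2*h/(-16 + R) (a(h, R) = (2*h)/(-16 + R) = 2*h/(-16 + R))
9*a(-24, -13 - 1*5) = 9*(2*(-24)/(-16 + (-13 - 1*5))) = 9*(2*(-24)/(-16 + (-13 - 5))) = 9*(2*(-24)/(-16 - 18)) = 9*(2*(-24)/(-34)) = 9*(2*(-24)*(-1/34)) = 9*(24/17) = 216/17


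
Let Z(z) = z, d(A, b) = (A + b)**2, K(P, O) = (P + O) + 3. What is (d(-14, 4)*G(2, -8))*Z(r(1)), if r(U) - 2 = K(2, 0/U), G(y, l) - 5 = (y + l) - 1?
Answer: -1400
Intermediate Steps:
G(y, l) = 4 + l + y (G(y, l) = 5 + ((y + l) - 1) = 5 + ((l + y) - 1) = 5 + (-1 + l + y) = 4 + l + y)
K(P, O) = 3 + O + P (K(P, O) = (O + P) + 3 = 3 + O + P)
r(U) = 7 (r(U) = 2 + (3 + 0/U + 2) = 2 + (3 + 0 + 2) = 2 + 5 = 7)
(d(-14, 4)*G(2, -8))*Z(r(1)) = ((-14 + 4)**2*(4 - 8 + 2))*7 = ((-10)**2*(-2))*7 = (100*(-2))*7 = -200*7 = -1400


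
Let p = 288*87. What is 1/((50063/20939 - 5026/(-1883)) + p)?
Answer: 5632591/141158701245 ≈ 3.9903e-5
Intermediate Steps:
p = 25056
1/((50063/20939 - 5026/(-1883)) + p) = 1/((50063/20939 - 5026/(-1883)) + 25056) = 1/((50063*(1/20939) - 5026*(-1/1883)) + 25056) = 1/((50063/20939 + 718/269) + 25056) = 1/(28501149/5632591 + 25056) = 1/(141158701245/5632591) = 5632591/141158701245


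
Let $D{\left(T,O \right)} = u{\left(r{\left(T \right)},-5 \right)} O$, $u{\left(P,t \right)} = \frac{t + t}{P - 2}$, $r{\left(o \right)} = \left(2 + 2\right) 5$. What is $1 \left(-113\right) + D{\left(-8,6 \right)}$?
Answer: $- \frac{349}{3} \approx -116.33$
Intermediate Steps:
$r{\left(o \right)} = 20$ ($r{\left(o \right)} = 4 \cdot 5 = 20$)
$u{\left(P,t \right)} = \frac{2 t}{-2 + P}$
$D{\left(T,O \right)} = - \frac{5 O}{9}$ ($D{\left(T,O \right)} = 2 \left(-5\right) \frac{1}{-2 + 20} O = 2 \left(-5\right) \frac{1}{18} O = - \frac{5 O}{9}$)
$1 \left(-113\right) + D{\left(-8,6 \right)} = 1 \left(-113\right) - \frac{10}{3} = -113 - \frac{10}{3} = - \frac{349}{3}$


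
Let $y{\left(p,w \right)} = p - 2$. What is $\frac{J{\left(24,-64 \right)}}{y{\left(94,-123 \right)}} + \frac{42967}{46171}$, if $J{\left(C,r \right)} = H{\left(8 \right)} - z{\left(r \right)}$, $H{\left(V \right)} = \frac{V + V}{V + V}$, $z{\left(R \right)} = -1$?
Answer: $\frac{2022653}{2123866} \approx 0.95234$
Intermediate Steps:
$y{\left(p,w \right)} = -2 + p$ ($y{\left(p,w \right)} = p - 2 = -2 + p$)
$H{\left(V \right)} = 1$ ($H{\left(V \right)} = \frac{2 V}{2 V} = 2 V \frac{1}{2 V} = 1$)
$J{\left(C,r \right)} = 2$ ($J{\left(C,r \right)} = 1 - -1 = 1 + 1 = 2$)
$\frac{J{\left(24,-64 \right)}}{y{\left(94,-123 \right)}} + \frac{42967}{46171} = \frac{2}{-2 + 94} + \frac{42967}{46171} = \frac{2}{92} + 42967 \cdot \frac{1}{46171} = 2 \cdot \frac{1}{92} + \frac{42967}{46171} = \frac{1}{46} + \frac{42967}{46171} = \frac{2022653}{2123866}$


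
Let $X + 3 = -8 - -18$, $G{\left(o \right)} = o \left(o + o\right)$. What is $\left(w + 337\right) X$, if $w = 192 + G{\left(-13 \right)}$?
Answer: $6069$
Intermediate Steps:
$G{\left(o \right)} = 2 o^{2}$ ($G{\left(o \right)} = o 2 o = 2 o^{2}$)
$w = 530$ ($w = 192 + 2 \left(-13\right)^{2} = 192 + 2 \cdot 169 = 192 + 338 = 530$)
$X = 7$ ($X = -3 - -10 = -3 + \left(-8 + 18\right) = -3 + 10 = 7$)
$\left(w + 337\right) X = \left(530 + 337\right) 7 = 867 \cdot 7 = 6069$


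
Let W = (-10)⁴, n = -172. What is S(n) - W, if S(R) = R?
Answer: -10172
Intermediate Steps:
W = 10000
S(n) - W = -172 - 1*10000 = -172 - 10000 = -10172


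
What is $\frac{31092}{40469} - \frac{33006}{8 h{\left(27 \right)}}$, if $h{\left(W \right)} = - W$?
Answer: $\frac{223739281}{1456884} \approx 153.57$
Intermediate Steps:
$\frac{31092}{40469} - \frac{33006}{8 h{\left(27 \right)}} = \frac{31092}{40469} - \frac{33006}{8 \left(\left(-1\right) 27\right)} = 31092 \cdot \frac{1}{40469} - \frac{33006}{8 \left(-27\right)} = \frac{31092}{40469} - \frac{33006}{-216} = \frac{31092}{40469} - - \frac{5501}{36} = \frac{31092}{40469} + \frac{5501}{36} = \frac{223739281}{1456884}$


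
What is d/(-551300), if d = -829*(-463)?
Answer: -383827/551300 ≈ -0.69622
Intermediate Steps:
d = 383827
d/(-551300) = 383827/(-551300) = 383827*(-1/551300) = -383827/551300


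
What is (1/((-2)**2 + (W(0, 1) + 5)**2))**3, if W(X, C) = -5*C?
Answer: 1/64 ≈ 0.015625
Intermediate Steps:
(1/((-2)**2 + (W(0, 1) + 5)**2))**3 = (1/((-2)**2 + (-5*1 + 5)**2))**3 = (1/(4 + (-5 + 5)**2))**3 = (1/(4 + 0**2))**3 = (1/(4 + 0))**3 = (1/4)**3 = 1/64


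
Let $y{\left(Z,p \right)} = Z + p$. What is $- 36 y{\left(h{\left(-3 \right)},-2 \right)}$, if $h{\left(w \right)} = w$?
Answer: $180$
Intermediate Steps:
$- 36 y{\left(h{\left(-3 \right)},-2 \right)} = - 36 \left(-3 - 2\right) = \left(-36\right) \left(-5\right) = 180$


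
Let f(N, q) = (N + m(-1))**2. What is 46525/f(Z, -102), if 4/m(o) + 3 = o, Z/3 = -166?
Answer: 46525/249001 ≈ 0.18685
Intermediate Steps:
Z = -498 (Z = 3*(-166) = -498)
m(o) = 4/(-3 + o)
f(N, q) = (-1 + N)**2 (f(N, q) = (N + 4/(-3 - 1))**2 = (N + 4/(-4))**2 = (N + 4*(-1/4))**2 = (N - 1)**2 = (-1 + N)**2)
46525/f(Z, -102) = 46525/((-1 - 498)**2) = 46525/((-499)**2) = 46525/249001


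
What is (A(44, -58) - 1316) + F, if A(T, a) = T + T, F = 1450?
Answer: 222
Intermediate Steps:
A(T, a) = 2*T
(A(44, -58) - 1316) + F = (2*44 - 1316) + 1450 = (88 - 1316) + 1450 = -1228 + 1450 = 222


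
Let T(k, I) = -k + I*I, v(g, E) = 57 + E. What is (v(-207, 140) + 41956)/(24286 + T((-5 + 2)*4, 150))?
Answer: 42153/46798 ≈ 0.90074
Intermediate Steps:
T(k, I) = I² - k (T(k, I) = -k + I² = I² - k)
(v(-207, 140) + 41956)/(24286 + T((-5 + 2)*4, 150)) = ((57 + 140) + 41956)/(24286 + (150² - (-5 + 2)*4)) = (197 + 41956)/(24286 + (22500 - (-3)*4)) = 42153/(24286 + (22500 - 1*(-12))) = 42153/(24286 + (22500 + 12)) = 42153/(24286 + 22512) = 42153/46798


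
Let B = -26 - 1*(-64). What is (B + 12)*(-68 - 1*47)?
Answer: -5750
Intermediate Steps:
B = 38 (B = -26 + 64 = 38)
(B + 12)*(-68 - 1*47) = (38 + 12)*(-68 - 1*47) = 50*(-68 - 47) = 50*(-115) = -5750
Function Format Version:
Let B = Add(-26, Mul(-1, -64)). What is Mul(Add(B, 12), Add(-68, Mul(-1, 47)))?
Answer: -5750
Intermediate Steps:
B = 38 (B = Add(-26, 64) = 38)
Mul(Add(B, 12), Add(-68, Mul(-1, 47))) = Mul(Add(38, 12), Add(-68, Mul(-1, 47))) = Mul(50, Add(-68, -47)) = Mul(50, -115) = -5750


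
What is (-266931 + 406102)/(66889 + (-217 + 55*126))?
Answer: 4799/2538 ≈ 1.8909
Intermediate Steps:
(-266931 + 406102)/(66889 + (-217 + 55*126)) = 139171/(66889 + (-217 + 6930)) = 139171/(66889 + 6713) = 139171/73602 = 139171*(1/73602) = 4799/2538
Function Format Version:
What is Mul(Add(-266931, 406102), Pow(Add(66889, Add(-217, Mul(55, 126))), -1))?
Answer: Rational(4799, 2538) ≈ 1.8909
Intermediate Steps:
Mul(Add(-266931, 406102), Pow(Add(66889, Add(-217, Mul(55, 126))), -1)) = Mul(139171, Pow(Add(66889, Add(-217, 6930)), -1)) = Mul(139171, Pow(Add(66889, 6713), -1)) = Mul(139171, Pow(73602, -1)) = Mul(139171, Rational(1, 73602)) = Rational(4799, 2538)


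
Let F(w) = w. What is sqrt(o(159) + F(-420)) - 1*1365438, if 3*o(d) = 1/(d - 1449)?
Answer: -1365438 + I*sqrt(698922430)/1290 ≈ -1.3654e+6 + 20.494*I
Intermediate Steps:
o(d) = 1/(3*(-1449 + d)) (o(d) = 1/(3*(d - 1449)) = 1/(3*(-1449 + d)))
sqrt(o(159) + F(-420)) - 1*1365438 = sqrt(1/(3*(-1449 + 159)) - 420) - 1*1365438 = sqrt((1/3)/(-1290) - 420) - 1365438 = sqrt((1/3)*(-1/1290) - 420) - 1365438 = sqrt(-1/3870 - 420) - 1365438 = sqrt(-1625401/3870) - 1365438 = I*sqrt(698922430)/1290 - 1365438 = -1365438 + I*sqrt(698922430)/1290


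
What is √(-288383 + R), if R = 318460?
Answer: √30077 ≈ 173.43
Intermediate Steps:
√(-288383 + R) = √(-288383 + 318460) = √30077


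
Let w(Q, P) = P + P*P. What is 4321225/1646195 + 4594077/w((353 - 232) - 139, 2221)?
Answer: 5777651975593/1624814877818 ≈ 3.5559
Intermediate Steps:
w(Q, P) = P + P**2
4321225/1646195 + 4594077/w((353 - 232) - 139, 2221) = 4321225/1646195 + 4594077/((2221*(1 + 2221))) = 4321225*(1/1646195) + 4594077/((2221*2222)) = 864245/329239 + 4594077/4935062 = 5777651975593/1624814877818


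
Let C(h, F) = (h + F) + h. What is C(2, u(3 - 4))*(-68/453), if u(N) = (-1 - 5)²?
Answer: -2720/453 ≈ -6.0044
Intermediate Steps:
u(N) = 36 (u(N) = (-6)² = 36)
C(h, F) = F + 2*h (C(h, F) = (F + h) + h = F + 2*h)
C(2, u(3 - 4))*(-68/453) = (36 + 2*2)*(-68/453) = (36 + 4)*(-68*1/453) = 40*(-68/453) = -2720/453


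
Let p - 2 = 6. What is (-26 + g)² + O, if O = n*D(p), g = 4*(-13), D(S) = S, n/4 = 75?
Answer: 8484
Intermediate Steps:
p = 8 (p = 2 + 6 = 8)
n = 300 (n = 4*75 = 300)
g = -52
O = 2400 (O = 300*8 = 2400)
(-26 + g)² + O = (-26 - 52)² + 2400 = (-78)² + 2400 = 6084 + 2400 = 8484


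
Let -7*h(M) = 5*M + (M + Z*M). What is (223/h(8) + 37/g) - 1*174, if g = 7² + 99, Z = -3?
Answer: -5731/24 ≈ -238.79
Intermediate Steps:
h(M) = -3*M/7 (h(M) = -(5*M + (M - 3*M))/7 = -(5*M - 2*M)/7 = -3*M/7)
g = 148 (g = 49 + 99 = 148)
(223/h(8) + 37/g) - 1*174 = (223/((-3/7*8)) + 37/148) - 1*174 = (223/(-24/7) + 37*(1/148)) - 174 = (223*(-7/24) + ¼) - 174 = (-1561/24 + ¼) - 174 = -1555/24 - 174 = -5731/24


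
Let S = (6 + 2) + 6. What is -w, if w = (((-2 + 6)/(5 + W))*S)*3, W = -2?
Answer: -56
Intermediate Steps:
S = 14 (S = 8 + 6 = 14)
w = 56 (w = (((-2 + 6)/(5 - 2))*14)*3 = ((4/3)*14)*3 = (56/3)*3 = 56)
-w = -1*56 = -56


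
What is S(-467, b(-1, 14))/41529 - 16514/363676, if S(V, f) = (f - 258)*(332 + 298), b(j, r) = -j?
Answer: -431656457/109442758 ≈ -3.9441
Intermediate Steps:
S(V, f) = -162540 + 630*f (S(V, f) = (-258 + f)*630 = -162540 + 630*f)
S(-467, b(-1, 14))/41529 - 16514/363676 = (-162540 + 630*(-1*(-1)))/41529 - 16514/363676 = (-162540 + 630*1)*(1/41529) - 16514*1/363676 = (-162540 + 630)*(1/41529) - 359/7906 = -161910*1/41529 - 359/7906 = -53970/13843 - 359/7906 = -431656457/109442758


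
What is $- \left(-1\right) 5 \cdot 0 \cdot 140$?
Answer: $0$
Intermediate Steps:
$- \left(-1\right) 5 \cdot 0 \cdot 140 = \left(-1\right) \left(-5\right) 0 \cdot 140 = 5 \cdot 0 \cdot 140 = 0 \cdot 140 = 0$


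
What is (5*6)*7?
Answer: 210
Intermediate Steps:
(5*6)*7 = 30*7 = 210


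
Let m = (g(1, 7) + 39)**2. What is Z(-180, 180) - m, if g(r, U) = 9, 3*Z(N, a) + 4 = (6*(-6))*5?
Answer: -7096/3 ≈ -2365.3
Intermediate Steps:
Z(N, a) = -184/3 (Z(N, a) = -4/3 + ((6*(-6))*5)/3 = -4/3 + (-36*5)/3 = -4/3 + (1/3)*(-180) = -4/3 - 60 = -184/3)
m = 2304 (m = (9 + 39)**2 = 48**2 = 2304)
Z(-180, 180) - m = -184/3 - 1*2304 = -184/3 - 2304 = -7096/3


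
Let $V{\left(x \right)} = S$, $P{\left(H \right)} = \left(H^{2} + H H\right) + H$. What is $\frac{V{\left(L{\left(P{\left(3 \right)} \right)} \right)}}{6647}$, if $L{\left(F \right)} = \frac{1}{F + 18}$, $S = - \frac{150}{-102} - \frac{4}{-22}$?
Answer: $\frac{309}{1242989} \approx 0.00024859$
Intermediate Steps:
$P{\left(H \right)} = H + 2 H^{2}$ ($P{\left(H \right)} = \left(H^{2} + H^{2}\right) + H = 2 H^{2} + H = H + 2 H^{2}$)
$S = \frac{309}{187}$ ($S = \left(-150\right) \left(- \frac{1}{102}\right) - - \frac{2}{11} = \frac{25}{17} + \frac{2}{11} = \frac{309}{187} \approx 1.6524$)
$L{\left(F \right)} = \frac{1}{18 + F}$
$V{\left(x \right)} = \frac{309}{187}$
$\frac{V{\left(L{\left(P{\left(3 \right)} \right)} \right)}}{6647} = \frac{309}{187 \cdot 6647} = \frac{309}{187} \cdot \frac{1}{6647} = \frac{309}{1242989}$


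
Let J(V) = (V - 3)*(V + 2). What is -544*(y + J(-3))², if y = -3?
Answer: -4896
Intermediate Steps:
J(V) = (-3 + V)*(2 + V)
-544*(y + J(-3))² = -544*(-3 + (-6 + (-3)² - 1*(-3)))² = -544*(-3 + (-6 + 9 + 3))² = -544*(-3 + 6)² = -544*3² = -544*9 = -4896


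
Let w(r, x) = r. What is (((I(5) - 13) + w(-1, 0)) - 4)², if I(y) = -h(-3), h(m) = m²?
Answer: 729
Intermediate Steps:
I(y) = -9 (I(y) = -1*(-3)² = -1*9 = -9)
(((I(5) - 13) + w(-1, 0)) - 4)² = (((-9 - 13) - 1) - 4)² = ((-22 - 1) - 4)² = (-23 - 4)² = (-27)² = 729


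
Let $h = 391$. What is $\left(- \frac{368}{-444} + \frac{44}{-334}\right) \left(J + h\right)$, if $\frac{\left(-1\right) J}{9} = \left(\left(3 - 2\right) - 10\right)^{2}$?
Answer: $- \frac{4367636}{18537} \approx -235.62$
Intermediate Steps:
$J = -729$ ($J = - 9 \left(\left(3 - 2\right) - 10\right)^{2} = - 9 \left(1 - 10\right)^{2} = - 9 \left(-9\right)^{2} = \left(-9\right) 81 = -729$)
$\left(- \frac{368}{-444} + \frac{44}{-334}\right) \left(J + h\right) = \left(- \frac{368}{-444} + \frac{44}{-334}\right) \left(-729 + 391\right) = \left(\left(-368\right) \left(- \frac{1}{444}\right) + 44 \left(- \frac{1}{334}\right)\right) \left(-338\right) = \left(\frac{92}{111} - \frac{22}{167}\right) \left(-338\right) = \frac{12922}{18537} \left(-338\right) = - \frac{4367636}{18537}$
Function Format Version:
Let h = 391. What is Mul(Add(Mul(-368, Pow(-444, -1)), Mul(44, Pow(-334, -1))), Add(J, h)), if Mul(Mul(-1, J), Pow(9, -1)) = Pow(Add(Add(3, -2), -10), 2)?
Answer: Rational(-4367636, 18537) ≈ -235.62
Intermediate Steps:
J = -729 (J = Mul(-9, Pow(Add(Add(3, -2), -10), 2)) = Mul(-9, Pow(Add(1, -10), 2)) = Mul(-9, Pow(-9, 2)) = Mul(-9, 81) = -729)
Mul(Add(Mul(-368, Pow(-444, -1)), Mul(44, Pow(-334, -1))), Add(J, h)) = Mul(Add(Mul(-368, Pow(-444, -1)), Mul(44, Pow(-334, -1))), Add(-729, 391)) = Mul(Add(Mul(-368, Rational(-1, 444)), Mul(44, Rational(-1, 334))), -338) = Mul(Add(Rational(92, 111), Rational(-22, 167)), -338) = Mul(Rational(12922, 18537), -338) = Rational(-4367636, 18537)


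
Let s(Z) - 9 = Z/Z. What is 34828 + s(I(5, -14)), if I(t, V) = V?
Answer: 34838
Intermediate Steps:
s(Z) = 10 (s(Z) = 9 + Z/Z = 9 + 1 = 10)
34828 + s(I(5, -14)) = 34828 + 10 = 34838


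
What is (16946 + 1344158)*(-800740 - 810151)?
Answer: -2192590183664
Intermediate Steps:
(16946 + 1344158)*(-800740 - 810151) = 1361104*(-1610891) = -2192590183664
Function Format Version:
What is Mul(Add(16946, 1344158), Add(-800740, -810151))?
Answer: -2192590183664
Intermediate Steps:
Mul(Add(16946, 1344158), Add(-800740, -810151)) = Mul(1361104, -1610891) = -2192590183664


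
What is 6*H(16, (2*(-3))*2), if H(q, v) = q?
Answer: 96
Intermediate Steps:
6*H(16, (2*(-3))*2) = 6*16 = 96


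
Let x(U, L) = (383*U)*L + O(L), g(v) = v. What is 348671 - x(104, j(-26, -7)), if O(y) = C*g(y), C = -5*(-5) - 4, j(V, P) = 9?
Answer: -10006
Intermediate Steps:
C = 21 (C = 25 - 4 = 21)
O(y) = 21*y
x(U, L) = 21*L + 383*L*U (x(U, L) = (383*U)*L + 21*L = 383*L*U + 21*L = 21*L + 383*L*U)
348671 - x(104, j(-26, -7)) = 348671 - 9*(21 + 383*104) = 348671 - 9*(21 + 39832) = 348671 - 9*39853 = 348671 - 1*358677 = 348671 - 358677 = -10006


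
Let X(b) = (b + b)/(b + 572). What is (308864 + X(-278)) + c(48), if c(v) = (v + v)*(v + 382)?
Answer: 51470890/147 ≈ 3.5014e+5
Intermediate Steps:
X(b) = 2*b/(572 + b) (X(b) = (2*b)/(572 + b) = 2*b/(572 + b))
c(v) = 2*v*(382 + v) (c(v) = (2*v)*(382 + v) = 2*v*(382 + v))
(308864 + X(-278)) + c(48) = (308864 + 2*(-278)/(572 - 278)) + 2*48*(382 + 48) = (308864 + 2*(-278)/294) + 2*48*430 = (308864 + 2*(-278)*(1/294)) + 41280 = (308864 - 278/147) + 41280 = 45402730/147 + 41280 = 51470890/147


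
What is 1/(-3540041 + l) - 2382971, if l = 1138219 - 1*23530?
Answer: -5779543480793/2425352 ≈ -2.3830e+6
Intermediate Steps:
l = 1114689 (l = 1138219 - 23530 = 1114689)
1/(-3540041 + l) - 2382971 = 1/(-3540041 + 1114689) - 2382971 = 1/(-2425352) - 2382971 = -1/2425352 - 2382971 = -5779543480793/2425352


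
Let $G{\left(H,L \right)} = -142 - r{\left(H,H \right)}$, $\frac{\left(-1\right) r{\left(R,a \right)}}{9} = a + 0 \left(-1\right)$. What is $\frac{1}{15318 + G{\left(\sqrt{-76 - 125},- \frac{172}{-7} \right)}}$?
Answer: $\frac{15176}{230327257} - \frac{9 i \sqrt{201}}{230327257} \approx 6.5889 \cdot 10^{-5} - 5.5398 \cdot 10^{-7} i$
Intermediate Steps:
$r{\left(R,a \right)} = - 9 a$ ($r{\left(R,a \right)} = - 9 \left(a + 0 \left(-1\right)\right) = - 9 \left(a + 0\right) = - 9 a$)
$G{\left(H,L \right)} = -142 + 9 H$ ($G{\left(H,L \right)} = -142 - - 9 H = -142 + 9 H$)
$\frac{1}{15318 + G{\left(\sqrt{-76 - 125},- \frac{172}{-7} \right)}} = \frac{1}{15318 - \left(142 - 9 \sqrt{-76 - 125}\right)} = \frac{1}{15318 - \left(142 - 9 \sqrt{-201}\right)} = \frac{1}{15318 - \left(142 - 9 i \sqrt{201}\right)} = \frac{1}{15176 + 9 i \sqrt{201}}$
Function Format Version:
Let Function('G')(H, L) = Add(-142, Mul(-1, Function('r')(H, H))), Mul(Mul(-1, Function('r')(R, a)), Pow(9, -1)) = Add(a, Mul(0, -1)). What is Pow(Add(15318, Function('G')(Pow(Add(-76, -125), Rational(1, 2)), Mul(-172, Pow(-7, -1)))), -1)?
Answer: Add(Rational(15176, 230327257), Mul(Rational(-9, 230327257), I, Pow(201, Rational(1, 2)))) ≈ Add(6.5889e-5, Mul(-5.5398e-7, I))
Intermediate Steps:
Function('r')(R, a) = Mul(-9, a) (Function('r')(R, a) = Mul(-9, Add(a, Mul(0, -1))) = Mul(-9, Add(a, 0)) = Mul(-9, a))
Function('G')(H, L) = Add(-142, Mul(9, H)) (Function('G')(H, L) = Add(-142, Mul(-1, Mul(-9, H))) = Add(-142, Mul(9, H)))
Pow(Add(15318, Function('G')(Pow(Add(-76, -125), Rational(1, 2)), Mul(-172, Pow(-7, -1)))), -1) = Pow(Add(15318, Add(-142, Mul(9, Pow(Add(-76, -125), Rational(1, 2))))), -1) = Pow(Add(15318, Add(-142, Mul(9, Pow(-201, Rational(1, 2))))), -1) = Pow(Add(15318, Add(-142, Mul(9, Mul(I, Pow(201, Rational(1, 2)))))), -1) = Pow(Add(15318, Add(-142, Mul(9, I, Pow(201, Rational(1, 2))))), -1) = Pow(Add(15176, Mul(9, I, Pow(201, Rational(1, 2)))), -1)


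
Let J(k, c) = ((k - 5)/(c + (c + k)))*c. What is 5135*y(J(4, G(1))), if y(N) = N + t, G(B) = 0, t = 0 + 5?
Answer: 25675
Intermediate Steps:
t = 5
J(k, c) = c*(-5 + k)/(k + 2*c) (J(k, c) = ((-5 + k)/(k + 2*c))*c = c*(-5 + k)/(k + 2*c))
y(N) = 5 + N (y(N) = N + 5 = 5 + N)
5135*y(J(4, G(1))) = 5135*(5 + 0*(-5 + 4)/(4 + 2*0)) = 5135*(5 + 0*(-1)/(4 + 0)) = 5135*(5 + 0*(-1)/4) = 5135*(5 + 0*(1/4)*(-1)) = 5135*(5 + 0) = 5135*5 = 25675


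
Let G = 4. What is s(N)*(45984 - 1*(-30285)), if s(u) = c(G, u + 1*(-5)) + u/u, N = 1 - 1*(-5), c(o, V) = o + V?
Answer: 457614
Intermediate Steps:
c(o, V) = V + o
N = 6 (N = 1 + 5 = 6)
s(u) = u (s(u) = ((u + 1*(-5)) + 4) + u/u = ((u - 5) + 4) + 1 = ((-5 + u) + 4) + 1 = (-1 + u) + 1 = u)
s(N)*(45984 - 1*(-30285)) = 6*(45984 - 1*(-30285)) = 6*(45984 + 30285) = 6*76269 = 457614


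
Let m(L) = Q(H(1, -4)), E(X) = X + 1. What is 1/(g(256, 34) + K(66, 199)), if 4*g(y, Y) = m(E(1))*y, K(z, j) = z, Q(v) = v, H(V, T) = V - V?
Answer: 1/66 ≈ 0.015152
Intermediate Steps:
H(V, T) = 0
E(X) = 1 + X
m(L) = 0
g(y, Y) = 0 (g(y, Y) = (0*y)/4 = (¼)*0 = 0)
1/(g(256, 34) + K(66, 199)) = 1/(0 + 66) = 1/66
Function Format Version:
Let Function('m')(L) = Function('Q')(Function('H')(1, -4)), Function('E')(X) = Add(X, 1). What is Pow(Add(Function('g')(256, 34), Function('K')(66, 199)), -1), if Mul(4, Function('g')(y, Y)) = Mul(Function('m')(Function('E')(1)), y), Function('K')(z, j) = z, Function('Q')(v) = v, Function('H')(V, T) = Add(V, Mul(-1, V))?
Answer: Rational(1, 66) ≈ 0.015152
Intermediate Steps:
Function('H')(V, T) = 0
Function('E')(X) = Add(1, X)
Function('m')(L) = 0
Function('g')(y, Y) = 0 (Function('g')(y, Y) = Mul(Rational(1, 4), Mul(0, y)) = Mul(Rational(1, 4), 0) = 0)
Pow(Add(Function('g')(256, 34), Function('K')(66, 199)), -1) = Pow(Add(0, 66), -1) = Pow(66, -1) = Rational(1, 66)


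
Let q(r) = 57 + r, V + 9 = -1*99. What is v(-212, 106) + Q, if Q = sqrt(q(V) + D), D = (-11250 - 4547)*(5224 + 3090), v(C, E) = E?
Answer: 106 + I*sqrt(131336309) ≈ 106.0 + 11460.0*I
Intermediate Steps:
V = -108 (V = -9 - 1*99 = -9 - 99 = -108)
D = -131336258 (D = -15797*8314 = -131336258)
Q = I*sqrt(131336309) (Q = sqrt((57 - 108) - 131336258) = sqrt(-51 - 131336258) = sqrt(-131336309) = I*sqrt(131336309) ≈ 11460.0*I)
v(-212, 106) + Q = 106 + I*sqrt(131336309)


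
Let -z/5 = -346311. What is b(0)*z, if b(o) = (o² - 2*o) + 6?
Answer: 10389330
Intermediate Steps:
b(o) = 6 + o² - 2*o
z = 1731555 (z = -5*(-346311) = 1731555)
b(0)*z = (6 + 0² - 2*0)*1731555 = (6 + 0 + 0)*1731555 = 6*1731555 = 10389330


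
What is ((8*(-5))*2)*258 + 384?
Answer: -20256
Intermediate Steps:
((8*(-5))*2)*258 + 384 = -40*2*258 + 384 = -80*258 + 384 = -20640 + 384 = -20256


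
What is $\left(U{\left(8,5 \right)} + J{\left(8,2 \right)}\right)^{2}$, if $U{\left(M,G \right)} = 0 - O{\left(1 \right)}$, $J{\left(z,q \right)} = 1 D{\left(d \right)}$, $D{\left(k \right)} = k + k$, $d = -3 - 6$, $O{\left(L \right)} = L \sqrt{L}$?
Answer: $361$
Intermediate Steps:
$O{\left(L \right)} = L^{\frac{3}{2}}$
$d = -9$ ($d = -3 - 6 = -9$)
$D{\left(k \right)} = 2 k$
$J{\left(z,q \right)} = -18$ ($J{\left(z,q \right)} = 1 \cdot 2 \left(-9\right) = 1 \left(-18\right) = -18$)
$U{\left(M,G \right)} = -1$ ($U{\left(M,G \right)} = 0 - 1^{\frac{3}{2}} = 0 - 1 = -1$)
$\left(U{\left(8,5 \right)} + J{\left(8,2 \right)}\right)^{2} = \left(-1 - 18\right)^{2} = \left(-19\right)^{2} = 361$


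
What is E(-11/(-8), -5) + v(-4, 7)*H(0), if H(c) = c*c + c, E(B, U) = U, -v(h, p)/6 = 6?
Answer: -5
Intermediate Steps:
v(h, p) = -36 (v(h, p) = -6*6 = -36)
H(c) = c + c**2 (H(c) = c**2 + c = c + c**2)
E(-11/(-8), -5) + v(-4, 7)*H(0) = -5 - 0*(1 + 0) = -5 - 0 = -5 - 36*0 = -5 + 0 = -5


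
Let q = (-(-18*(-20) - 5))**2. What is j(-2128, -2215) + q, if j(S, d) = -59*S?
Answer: 251577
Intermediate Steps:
q = 126025 (q = (-(360 - 5))**2 = (-1*355)**2 = (-355)**2 = 126025)
j(-2128, -2215) + q = -59*(-2128) + 126025 = 125552 + 126025 = 251577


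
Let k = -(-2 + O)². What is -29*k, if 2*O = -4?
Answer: 464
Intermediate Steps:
O = -2 (O = (½)*(-4) = -2)
k = -16 (k = -(-2 - 2)² = -1*(-4)² = -1*16 = -16)
-29*k = -29*(-16) = 464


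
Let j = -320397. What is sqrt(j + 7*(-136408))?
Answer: I*sqrt(1275253) ≈ 1129.3*I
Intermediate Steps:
sqrt(j + 7*(-136408)) = sqrt(-320397 + 7*(-136408)) = sqrt(-320397 - 954856) = sqrt(-1275253) = I*sqrt(1275253)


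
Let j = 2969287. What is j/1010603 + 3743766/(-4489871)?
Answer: 9548254441079/4537477102213 ≈ 2.1043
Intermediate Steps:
j/1010603 + 3743766/(-4489871) = 2969287/1010603 + 3743766/(-4489871) = 2969287*(1/1010603) + 3743766*(-1/4489871) = 2969287/1010603 - 3743766/4489871 = 9548254441079/4537477102213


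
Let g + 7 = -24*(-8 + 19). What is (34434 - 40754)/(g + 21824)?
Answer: -6320/21553 ≈ -0.29323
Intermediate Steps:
g = -271 (g = -7 - 24*(-8 + 19) = -7 - 24*11 = -7 - 264 = -271)
(34434 - 40754)/(g + 21824) = (34434 - 40754)/(-271 + 21824) = -6320/21553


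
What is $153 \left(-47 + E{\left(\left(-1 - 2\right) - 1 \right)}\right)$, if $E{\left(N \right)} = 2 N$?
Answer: $-8415$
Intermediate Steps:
$153 \left(-47 + E{\left(\left(-1 - 2\right) - 1 \right)}\right) = 153 \left(-47 + 2 \left(\left(-1 - 2\right) - 1\right)\right) = 153 \left(-47 + 2 \left(-3 - 1\right)\right) = 153 \left(-47 + 2 \left(-4\right)\right) = 153 \left(-47 - 8\right) = 153 \left(-55\right) = -8415$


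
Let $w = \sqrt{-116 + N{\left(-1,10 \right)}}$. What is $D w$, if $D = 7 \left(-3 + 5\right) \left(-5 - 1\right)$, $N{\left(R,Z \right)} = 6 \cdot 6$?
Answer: $- 336 i \sqrt{5} \approx - 751.32 i$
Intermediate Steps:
$N{\left(R,Z \right)} = 36$
$D = -84$ ($D = 7 \cdot 2 \left(-6\right) = 7 \left(-12\right) = -84$)
$w = 4 i \sqrt{5}$ ($w = \sqrt{-116 + 36} = \sqrt{-80} = 4 i \sqrt{5} \approx 8.9443 i$)
$D w = - 84 \cdot 4 i \sqrt{5} = - 336 i \sqrt{5}$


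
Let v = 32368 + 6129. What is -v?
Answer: -38497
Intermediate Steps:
v = 38497
-v = -1*38497 = -38497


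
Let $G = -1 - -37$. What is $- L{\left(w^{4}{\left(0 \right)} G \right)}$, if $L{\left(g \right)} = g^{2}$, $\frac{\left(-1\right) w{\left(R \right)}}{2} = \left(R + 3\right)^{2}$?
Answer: $-14281868906496$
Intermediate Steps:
$w{\left(R \right)} = - 2 \left(3 + R\right)^{2}$ ($w{\left(R \right)} = - 2 \left(R + 3\right)^{2} = - 2 \left(3 + R\right)^{2}$)
$G = 36$ ($G = -1 + 37 = 36$)
$- L{\left(w^{4}{\left(0 \right)} G \right)} = - \left(\left(- 2 \left(3 + 0\right)^{2}\right)^{4} \cdot 36\right)^{2} = - \left(\left(- 2 \cdot 3^{2}\right)^{4} \cdot 36\right)^{2} = - \left(\left(\left(-2\right) 9\right)^{4} \cdot 36\right)^{2} = - \left(\left(-18\right)^{4} \cdot 36\right)^{2} = - \left(104976 \cdot 36\right)^{2} = - 3779136^{2} = \left(-1\right) 14281868906496 = -14281868906496$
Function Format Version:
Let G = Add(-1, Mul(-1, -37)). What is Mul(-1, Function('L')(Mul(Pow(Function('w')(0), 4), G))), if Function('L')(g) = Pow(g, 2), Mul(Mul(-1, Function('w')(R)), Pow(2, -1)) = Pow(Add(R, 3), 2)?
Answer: -14281868906496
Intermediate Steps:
Function('w')(R) = Mul(-2, Pow(Add(3, R), 2)) (Function('w')(R) = Mul(-2, Pow(Add(R, 3), 2)) = Mul(-2, Pow(Add(3, R), 2)))
G = 36 (G = Add(-1, 37) = 36)
Mul(-1, Function('L')(Mul(Pow(Function('w')(0), 4), G))) = Mul(-1, Pow(Mul(Pow(Mul(-2, Pow(Add(3, 0), 2)), 4), 36), 2)) = Mul(-1, Pow(Mul(Pow(Mul(-2, Pow(3, 2)), 4), 36), 2)) = Mul(-1, Pow(Mul(Pow(Mul(-2, 9), 4), 36), 2)) = Mul(-1, Pow(Mul(Pow(-18, 4), 36), 2)) = Mul(-1, Pow(Mul(104976, 36), 2)) = Mul(-1, Pow(3779136, 2)) = Mul(-1, 14281868906496) = -14281868906496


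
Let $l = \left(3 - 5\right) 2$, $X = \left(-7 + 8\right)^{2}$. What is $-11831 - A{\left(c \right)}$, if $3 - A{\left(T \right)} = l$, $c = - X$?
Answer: $-11838$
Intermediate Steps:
$X = 1$ ($X = 1^{2} = 1$)
$c = -1$ ($c = \left(-1\right) 1 = -1$)
$l = -4$ ($l = \left(-2\right) 2 = -4$)
$A{\left(T \right)} = 7$ ($A{\left(T \right)} = 3 - -4 = 3 + 4 = 7$)
$-11831 - A{\left(c \right)} = -11831 - 7 = -11838$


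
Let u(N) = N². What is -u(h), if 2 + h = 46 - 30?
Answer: -196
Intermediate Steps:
h = 14 (h = -2 + (46 - 30) = -2 + 16 = 14)
-u(h) = -1*14² = -1*196 = -196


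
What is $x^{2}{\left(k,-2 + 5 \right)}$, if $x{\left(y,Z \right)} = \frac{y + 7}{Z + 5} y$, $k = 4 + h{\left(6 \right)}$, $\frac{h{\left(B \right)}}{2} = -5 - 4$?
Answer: $\frac{2401}{16} \approx 150.06$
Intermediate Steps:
$h{\left(B \right)} = -18$ ($h{\left(B \right)} = 2 \left(-5 - 4\right) = 2 \left(-9\right) = -18$)
$k = -14$ ($k = 4 - 18 = -14$)
$x{\left(y,Z \right)} = \frac{y \left(7 + y\right)}{5 + Z}$ ($x{\left(y,Z \right)} = \frac{7 + y}{5 + Z} y = \frac{y \left(7 + y\right)}{5 + Z}$)
$x^{2}{\left(k,-2 + 5 \right)} = \left(- \frac{14 \left(7 - 14\right)}{5 + \left(-2 + 5\right)}\right)^{2} = \left(\left(-14\right) \frac{1}{5 + 3} \left(-7\right)\right)^{2} = \left(\left(-14\right) \frac{1}{8} \left(-7\right)\right)^{2} = \left(\frac{49}{4}\right)^{2} = \frac{2401}{16}$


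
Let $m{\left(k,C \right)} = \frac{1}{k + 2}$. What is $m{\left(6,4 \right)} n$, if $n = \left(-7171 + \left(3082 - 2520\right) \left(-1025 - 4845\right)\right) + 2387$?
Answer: $- \frac{825931}{2} \approx -4.1297 \cdot 10^{5}$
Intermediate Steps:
$n = -3303724$ ($n = \left(-7171 + 562 \left(-5870\right)\right) + 2387 = \left(-7171 - 3298940\right) + 2387 = -3306111 + 2387 = -3303724$)
$m{\left(k,C \right)} = \frac{1}{2 + k}$
$m{\left(6,4 \right)} n = \frac{1}{2 + 6} \left(-3303724\right) = \frac{1}{8} \left(-3303724\right) = - \frac{825931}{2}$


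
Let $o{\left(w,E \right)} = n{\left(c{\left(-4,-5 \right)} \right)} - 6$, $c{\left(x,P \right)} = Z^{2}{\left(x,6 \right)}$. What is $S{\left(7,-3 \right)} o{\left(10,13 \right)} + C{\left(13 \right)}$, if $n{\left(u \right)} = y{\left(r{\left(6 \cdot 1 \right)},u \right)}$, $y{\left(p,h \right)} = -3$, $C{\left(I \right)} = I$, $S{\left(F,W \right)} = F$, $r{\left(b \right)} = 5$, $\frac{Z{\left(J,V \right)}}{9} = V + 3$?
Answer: $-50$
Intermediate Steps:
$Z{\left(J,V \right)} = 27 + 9 V$ ($Z{\left(J,V \right)} = 9 \left(V + 3\right) = 9 \left(3 + V\right) = 27 + 9 V$)
$c{\left(x,P \right)} = 6561$ ($c{\left(x,P \right)} = \left(27 + 9 \cdot 6\right)^{2} = \left(27 + 54\right)^{2} = 81^{2} = 6561$)
$n{\left(u \right)} = -3$
$o{\left(w,E \right)} = -9$ ($o{\left(w,E \right)} = -3 - 6 = -9$)
$S{\left(7,-3 \right)} o{\left(10,13 \right)} + C{\left(13 \right)} = 7 \left(-9\right) + 13 = -63 + 13 = -50$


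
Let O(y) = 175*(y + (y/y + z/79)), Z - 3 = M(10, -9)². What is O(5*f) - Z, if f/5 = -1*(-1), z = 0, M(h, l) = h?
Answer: 4447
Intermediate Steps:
f = 5 (f = 5*(-1*(-1)) = 5*1 = 5)
Z = 103 (Z = 3 + 10² = 3 + 100 = 103)
O(y) = 175 + 175*y (O(y) = 175*(y + (y/y + 0/79)) = 175*(y + (1 + 0*(1/79))) = 175*(y + (1 + 0)) = 175*(y + 1) = 175*(1 + y) = 175 + 175*y)
O(5*f) - Z = (175 + 175*(5*5)) - 1*103 = (175 + 175*25) - 103 = (175 + 4375) - 103 = 4550 - 103 = 4447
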